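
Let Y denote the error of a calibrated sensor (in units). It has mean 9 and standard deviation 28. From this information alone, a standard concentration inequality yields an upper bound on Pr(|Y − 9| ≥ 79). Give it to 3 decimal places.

0.126

Mean and variance are known, so Chebyshev's inequality applies.
Chebyshev: Pr(|Y − μ| ≥ t) ≤ Var(Y)/t².
Var(Y) = σ² = 28² = 784.
Bound = 784 / 6241 = 0.1256.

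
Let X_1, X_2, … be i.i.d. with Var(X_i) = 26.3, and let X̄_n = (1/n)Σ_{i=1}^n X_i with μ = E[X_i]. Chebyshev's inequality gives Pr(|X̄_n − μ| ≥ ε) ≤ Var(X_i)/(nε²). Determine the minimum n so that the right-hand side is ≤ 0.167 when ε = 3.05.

17

Require 26.3/(n·3.05²) ≤ 0.167, i.e. n ≥ 26.3/(0.167·3.05²) = 16.929.
The smallest integer n is 17.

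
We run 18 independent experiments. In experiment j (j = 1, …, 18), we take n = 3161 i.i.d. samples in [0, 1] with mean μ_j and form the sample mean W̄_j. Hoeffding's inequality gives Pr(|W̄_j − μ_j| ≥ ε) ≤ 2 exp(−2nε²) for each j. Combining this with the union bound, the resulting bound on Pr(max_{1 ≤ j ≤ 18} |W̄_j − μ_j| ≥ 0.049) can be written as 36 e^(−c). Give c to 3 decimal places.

15.179

Union bound over the 18 events: Pr(max_{1 ≤ j ≤ 18} |W̄_j − μ_j| ≥ 0.049) ≤ 18·2·exp(−2nε²) = 36 exp(−2·3161·0.049²).
So c = 2·3161·0.049² = 15.1791.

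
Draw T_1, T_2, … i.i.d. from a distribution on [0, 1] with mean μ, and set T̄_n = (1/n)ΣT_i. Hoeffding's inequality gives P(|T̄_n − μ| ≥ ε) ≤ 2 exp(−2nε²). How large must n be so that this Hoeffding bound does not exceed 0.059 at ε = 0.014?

8989

Require 2·exp(−2nε²) ≤ 0.059, i.e. 2nε² ≥ ln(2/0.059) = 3.523365.
So n ≥ 3.523365 / (2·0.014²) = 8988.176.
The smallest integer n is 8989.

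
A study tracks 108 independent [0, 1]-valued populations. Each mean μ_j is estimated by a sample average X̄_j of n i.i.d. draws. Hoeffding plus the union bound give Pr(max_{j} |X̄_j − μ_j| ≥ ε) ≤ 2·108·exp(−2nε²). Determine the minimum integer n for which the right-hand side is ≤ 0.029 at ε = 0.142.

222

Need 2·108·exp(−2nε²) ≤ 0.029, i.e. exp(−2nε²) ≤ 0.029/216.
So 2nε² ≥ ln(216/0.029) = 8.915738.
Hence n ≥ 8.915738/(2·0.142²) = 221.081.
The smallest integer n is 222.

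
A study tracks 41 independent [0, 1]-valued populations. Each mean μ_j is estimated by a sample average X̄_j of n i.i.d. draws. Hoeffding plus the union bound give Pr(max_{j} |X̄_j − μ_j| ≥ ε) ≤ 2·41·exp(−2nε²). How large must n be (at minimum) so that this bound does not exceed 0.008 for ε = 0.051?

Need 2·41·exp(−2nε²) ≤ 0.008, i.e. exp(−2nε²) ≤ 0.008/82.
So 2nε² ≥ ln(82/0.008) = 9.235033.
Hence n ≥ 9.235033/(2·0.051²) = 1775.285.
The smallest integer n is 1776.

1776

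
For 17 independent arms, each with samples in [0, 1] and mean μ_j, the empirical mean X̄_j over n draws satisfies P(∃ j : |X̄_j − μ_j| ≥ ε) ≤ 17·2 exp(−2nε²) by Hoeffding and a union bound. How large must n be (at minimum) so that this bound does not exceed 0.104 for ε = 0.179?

91

Need 2·17·exp(−2nε²) ≤ 0.104, i.e. exp(−2nε²) ≤ 0.104/34.
So 2nε² ≥ ln(34/0.104) = 5.789725.
Hence n ≥ 5.789725/(2·0.179²) = 90.349.
The smallest integer n is 91.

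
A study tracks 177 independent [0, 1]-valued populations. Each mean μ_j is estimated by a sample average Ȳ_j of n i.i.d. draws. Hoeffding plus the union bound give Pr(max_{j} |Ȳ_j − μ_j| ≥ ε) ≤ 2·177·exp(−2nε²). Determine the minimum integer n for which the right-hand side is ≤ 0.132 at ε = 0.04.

Need 2·177·exp(−2nε²) ≤ 0.132, i.e. exp(−2nε²) ≤ 0.132/354.
So 2nε² ≥ ln(354/0.132) = 7.894250.
Hence n ≥ 7.894250/(2·0.04²) = 2466.953.
The smallest integer n is 2467.

2467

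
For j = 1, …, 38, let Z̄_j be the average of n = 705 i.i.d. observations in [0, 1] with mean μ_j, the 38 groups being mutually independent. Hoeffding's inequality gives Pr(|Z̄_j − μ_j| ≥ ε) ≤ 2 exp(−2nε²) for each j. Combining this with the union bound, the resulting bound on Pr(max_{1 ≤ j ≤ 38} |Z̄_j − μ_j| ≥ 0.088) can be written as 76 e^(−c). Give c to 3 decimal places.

10.919

Union bound over the 38 events: Pr(max_{1 ≤ j ≤ 38} |Z̄_j − μ_j| ≥ 0.088) ≤ 38·2·exp(−2nε²) = 76 exp(−2·705·0.088²).
So c = 2·705·0.088² = 10.9190.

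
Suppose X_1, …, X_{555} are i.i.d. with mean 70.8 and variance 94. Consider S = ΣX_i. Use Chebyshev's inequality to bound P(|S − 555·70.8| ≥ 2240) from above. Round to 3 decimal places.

Var(S) = n·Var(X_i) = 555·94 = 52170.
Chebyshev: P(|S − 555·70.8| ≥ 2240) ≤ Var(S)/2240² = 52170/5017600 = 0.0104.

0.010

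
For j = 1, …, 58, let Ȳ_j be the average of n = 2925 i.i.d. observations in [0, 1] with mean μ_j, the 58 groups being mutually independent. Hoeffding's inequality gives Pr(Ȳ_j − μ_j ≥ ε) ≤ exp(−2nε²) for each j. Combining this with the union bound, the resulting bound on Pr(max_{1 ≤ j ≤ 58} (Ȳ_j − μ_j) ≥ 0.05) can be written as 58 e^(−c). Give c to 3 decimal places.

14.625

Union bound over the 58 events: Pr(max_{1 ≤ j ≤ 58} (Ȳ_j − μ_j) ≥ 0.05) ≤ 58·exp(−2nε²) = 58 exp(−2·2925·0.05²).
So c = 2·2925·0.05² = 14.6250.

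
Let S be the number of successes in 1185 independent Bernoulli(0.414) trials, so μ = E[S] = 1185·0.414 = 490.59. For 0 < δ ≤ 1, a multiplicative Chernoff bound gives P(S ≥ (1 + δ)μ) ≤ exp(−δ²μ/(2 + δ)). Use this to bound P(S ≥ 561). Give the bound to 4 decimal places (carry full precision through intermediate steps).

Write 561 = (1 + δ)μ, so δ = 561/490.59 − 1 = 0.1435211…
Then the exponent is δ²μ/(2 + δ) = (561 − μ)² / (μ·(2 + δ)) = 4.714355.
Bound = exp(−4.714355) = 0.00897.

0.0090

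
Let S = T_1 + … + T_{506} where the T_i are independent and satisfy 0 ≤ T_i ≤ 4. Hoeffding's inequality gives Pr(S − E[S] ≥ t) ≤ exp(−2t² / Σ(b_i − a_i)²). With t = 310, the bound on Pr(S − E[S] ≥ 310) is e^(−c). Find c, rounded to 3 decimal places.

Σ(b_i − a_i)² = 506·(4)² = 8096.
c = 2t²/8096 = 2·310²/8096 = 23.7401.

23.740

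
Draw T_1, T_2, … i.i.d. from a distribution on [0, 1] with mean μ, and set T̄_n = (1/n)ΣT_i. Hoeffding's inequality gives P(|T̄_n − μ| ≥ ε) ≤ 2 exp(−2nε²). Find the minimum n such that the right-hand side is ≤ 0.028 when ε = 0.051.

Require 2·exp(−2nε²) ≤ 0.028, i.e. 2nε² ≥ ln(2/0.028) = 4.268698.
So n ≥ 4.268698 / (2·0.051²) = 820.588.
The smallest integer n is 821.

821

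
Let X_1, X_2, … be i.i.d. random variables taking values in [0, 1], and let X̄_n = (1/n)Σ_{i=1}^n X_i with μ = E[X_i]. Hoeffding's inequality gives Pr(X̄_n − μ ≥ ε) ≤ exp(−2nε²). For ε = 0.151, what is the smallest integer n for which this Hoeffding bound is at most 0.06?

62

Require exp(−2nε²) ≤ 0.06, i.e. 2nε² ≥ ln(1/0.06) = 2.813411.
So n ≥ 2.813411 / (2·0.151²) = 61.695.
The smallest integer n is 62.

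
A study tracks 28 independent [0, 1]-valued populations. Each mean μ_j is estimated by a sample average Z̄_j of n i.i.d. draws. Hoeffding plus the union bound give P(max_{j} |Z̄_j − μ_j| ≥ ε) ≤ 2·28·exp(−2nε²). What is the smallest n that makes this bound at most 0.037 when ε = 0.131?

214

Need 2·28·exp(−2nε²) ≤ 0.037, i.e. exp(−2nε²) ≤ 0.037/56.
So 2nε² ≥ ln(56/0.037) = 7.322189.
Hence n ≥ 7.322189/(2·0.131²) = 213.338.
The smallest integer n is 214.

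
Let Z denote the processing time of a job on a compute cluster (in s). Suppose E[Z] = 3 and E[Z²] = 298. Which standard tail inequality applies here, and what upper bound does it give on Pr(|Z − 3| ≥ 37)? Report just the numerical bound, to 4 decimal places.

The first two moments determine the variance, so Chebyshev's inequality is the sharpest standard bound available.
Var(Z) = E[Z²] − (E[Z])² = 298 − 9 = 289.
Chebyshev's inequality: Pr(|Z − μ| ≥ t) ≤ Var(Z)/t² = 289/1369 = 0.2111.

0.2111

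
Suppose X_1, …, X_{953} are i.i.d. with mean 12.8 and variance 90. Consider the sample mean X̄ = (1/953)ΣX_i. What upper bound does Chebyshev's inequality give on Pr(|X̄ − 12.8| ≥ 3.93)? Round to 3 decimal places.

0.006

Var(X̄) = Var(X_i)/n = 90/953 = 0.094439.
Chebyshev: Pr(|X̄ − 12.8| ≥ 3.93) ≤ Var(X̄)/(3.93)² = 90/(953·3.93²) = 0.0061.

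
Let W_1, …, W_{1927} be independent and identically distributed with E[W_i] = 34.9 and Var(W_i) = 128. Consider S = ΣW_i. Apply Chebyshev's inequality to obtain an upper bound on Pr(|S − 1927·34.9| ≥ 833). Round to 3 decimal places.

0.355

Var(S) = n·Var(W_i) = 1927·128 = 246656.
Chebyshev: Pr(|S − 1927·34.9| ≥ 833) ≤ Var(S)/833² = 246656/693889 = 0.3555.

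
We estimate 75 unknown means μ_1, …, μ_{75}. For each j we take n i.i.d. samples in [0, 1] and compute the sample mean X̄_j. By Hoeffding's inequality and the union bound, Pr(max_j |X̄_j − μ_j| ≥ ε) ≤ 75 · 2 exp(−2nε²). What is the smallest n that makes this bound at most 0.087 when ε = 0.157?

Need 2·75·exp(−2nε²) ≤ 0.087, i.e. exp(−2nε²) ≤ 0.087/150.
So 2nε² ≥ ln(150/0.087) = 7.452482.
Hence n ≥ 7.452482/(2·0.157²) = 151.172.
The smallest integer n is 152.

152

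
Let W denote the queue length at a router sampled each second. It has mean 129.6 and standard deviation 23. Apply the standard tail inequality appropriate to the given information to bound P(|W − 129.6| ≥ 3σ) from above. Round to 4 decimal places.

0.1111

Mean and variance are known, so Chebyshev's inequality applies.
Chebyshev: P(|W − μ| ≥ t) ≤ Var(W)/t².
Var(W) = σ² = 23² = 529.
t = 3·23 = 69.
Bound = 529 / 4761 = 0.1111.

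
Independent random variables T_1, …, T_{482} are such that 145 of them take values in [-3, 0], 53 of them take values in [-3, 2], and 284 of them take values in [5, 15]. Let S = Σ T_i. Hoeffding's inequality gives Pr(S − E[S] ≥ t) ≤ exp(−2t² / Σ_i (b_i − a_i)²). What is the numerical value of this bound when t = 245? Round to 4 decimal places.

Σ(b_i − a_i)² = 145·3² + 53·5² + 284·10² = 31030.
Exponent = 2·245² / 31030 = 3.86884.
Bound = exp(−3.86884) = 0.02088.

0.0209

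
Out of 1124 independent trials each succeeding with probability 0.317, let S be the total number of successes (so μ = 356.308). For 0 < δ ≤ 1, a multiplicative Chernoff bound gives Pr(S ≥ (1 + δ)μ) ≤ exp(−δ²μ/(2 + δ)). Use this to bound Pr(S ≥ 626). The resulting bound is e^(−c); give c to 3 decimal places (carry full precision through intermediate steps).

Write 626 = (1 + δ)μ, so δ = 626/356.308 − 1 = 0.7569069…
Then the exponent is δ²μ/(2 + δ) = (626 − μ)² / (μ·(2 + δ)) = 74.043757.

74.044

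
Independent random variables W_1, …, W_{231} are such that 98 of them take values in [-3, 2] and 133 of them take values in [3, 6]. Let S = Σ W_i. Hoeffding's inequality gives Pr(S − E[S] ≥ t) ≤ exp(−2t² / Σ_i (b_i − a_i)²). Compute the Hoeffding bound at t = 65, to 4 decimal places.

Σ(b_i − a_i)² = 98·5² + 133·3² = 3647.
Exponent = 2·65² / 3647 = 2.31697.
Bound = exp(−2.31697) = 0.09857.

0.0986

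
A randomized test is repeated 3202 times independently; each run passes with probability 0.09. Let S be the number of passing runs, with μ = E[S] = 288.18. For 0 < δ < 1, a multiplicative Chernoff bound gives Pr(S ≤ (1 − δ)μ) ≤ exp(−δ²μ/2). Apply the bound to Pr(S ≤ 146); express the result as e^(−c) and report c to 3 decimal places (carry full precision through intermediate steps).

35.074

Write 146 = (1 − δ)μ, so δ = 1 − 146/288.18 = 0.4933722…
Then the exponent is δ²μ/2 = (μ − 146)²/(2μ) = 35.073830.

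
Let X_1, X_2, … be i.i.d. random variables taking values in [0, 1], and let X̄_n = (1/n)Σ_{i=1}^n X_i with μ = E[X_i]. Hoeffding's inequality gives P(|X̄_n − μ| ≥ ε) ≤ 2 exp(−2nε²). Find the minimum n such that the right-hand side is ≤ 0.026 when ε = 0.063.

Require 2·exp(−2nε²) ≤ 0.026, i.e. 2nε² ≥ ln(2/0.026) = 4.342806.
So n ≥ 4.342806 / (2·0.063²) = 547.091.
The smallest integer n is 548.

548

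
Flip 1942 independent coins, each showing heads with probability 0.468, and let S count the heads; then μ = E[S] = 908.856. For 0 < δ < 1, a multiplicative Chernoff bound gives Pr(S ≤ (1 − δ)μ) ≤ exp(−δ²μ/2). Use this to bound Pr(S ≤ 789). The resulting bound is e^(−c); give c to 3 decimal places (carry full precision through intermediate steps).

7.903

Write 789 = (1 − δ)μ, so δ = 1 − 789/908.856 = 0.1318757…
Then the exponent is δ²μ/2 = (μ − 789)²/(2μ) = 7.903046.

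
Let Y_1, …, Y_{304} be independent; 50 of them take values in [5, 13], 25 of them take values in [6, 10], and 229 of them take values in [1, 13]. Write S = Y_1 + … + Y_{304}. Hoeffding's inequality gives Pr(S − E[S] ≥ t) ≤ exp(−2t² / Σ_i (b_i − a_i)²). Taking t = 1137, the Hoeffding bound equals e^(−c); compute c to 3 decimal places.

Σ(b_i − a_i)² = 50·8² + 25·4² + 229·12² = 36576.
c = 2t² / 36576 = 2·1137² / 36576 = 70.6895.

70.689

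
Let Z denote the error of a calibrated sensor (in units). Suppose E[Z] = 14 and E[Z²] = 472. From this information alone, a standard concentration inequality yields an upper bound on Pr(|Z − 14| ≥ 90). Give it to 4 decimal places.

0.0341

The first two moments determine the variance, so Chebyshev's inequality is the sharpest standard bound available.
Var(Z) = E[Z²] − (E[Z])² = 472 − 196 = 276.
Chebyshev's inequality: Pr(|Z − μ| ≥ t) ≤ Var(Z)/t² = 276/8100 = 0.0341.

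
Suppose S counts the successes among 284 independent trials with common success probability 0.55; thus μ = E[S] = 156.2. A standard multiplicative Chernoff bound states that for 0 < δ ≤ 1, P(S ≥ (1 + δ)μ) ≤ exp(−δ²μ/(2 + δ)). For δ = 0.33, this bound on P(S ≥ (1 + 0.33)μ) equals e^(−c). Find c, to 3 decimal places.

7.301

c = δ²μ/(2 + δ) = 0.33²·156.2/(2 + 0.33) = 7.3005.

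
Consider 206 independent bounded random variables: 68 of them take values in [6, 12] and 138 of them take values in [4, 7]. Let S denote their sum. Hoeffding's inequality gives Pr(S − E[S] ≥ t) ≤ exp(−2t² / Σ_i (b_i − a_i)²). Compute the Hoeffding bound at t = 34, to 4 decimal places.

Σ(b_i − a_i)² = 68·6² + 138·3² = 3690.
Exponent = 2·34² / 3690 = 0.62656.
Bound = exp(−0.62656) = 0.53443.

0.5344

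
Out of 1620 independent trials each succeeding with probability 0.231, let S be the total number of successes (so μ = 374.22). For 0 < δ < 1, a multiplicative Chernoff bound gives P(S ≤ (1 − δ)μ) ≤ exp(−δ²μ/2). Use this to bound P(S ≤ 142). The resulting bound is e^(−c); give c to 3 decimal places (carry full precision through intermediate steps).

72.051

Write 142 = (1 − δ)μ, so δ = 1 − 142/374.22 = 0.6205441…
Then the exponent is δ²μ/2 = (μ − 142)²/(2μ) = 72.051371.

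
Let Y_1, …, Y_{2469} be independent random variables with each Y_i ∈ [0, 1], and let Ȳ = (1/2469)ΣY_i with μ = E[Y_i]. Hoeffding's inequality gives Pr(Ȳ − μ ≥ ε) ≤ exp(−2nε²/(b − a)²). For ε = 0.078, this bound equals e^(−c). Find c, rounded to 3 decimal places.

30.043

c = 2nε²/(b − a)² = 2·2469·0.078² / 1² = 30.0428.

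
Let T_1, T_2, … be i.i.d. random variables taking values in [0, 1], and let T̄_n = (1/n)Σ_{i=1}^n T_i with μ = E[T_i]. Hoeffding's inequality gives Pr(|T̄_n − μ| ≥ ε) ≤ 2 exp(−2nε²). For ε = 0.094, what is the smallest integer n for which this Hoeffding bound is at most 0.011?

295

Require 2·exp(−2nε²) ≤ 0.011, i.e. 2nε² ≥ ln(2/0.011) = 5.203007.
So n ≥ 5.203007 / (2·0.094²) = 294.421.
The smallest integer n is 295.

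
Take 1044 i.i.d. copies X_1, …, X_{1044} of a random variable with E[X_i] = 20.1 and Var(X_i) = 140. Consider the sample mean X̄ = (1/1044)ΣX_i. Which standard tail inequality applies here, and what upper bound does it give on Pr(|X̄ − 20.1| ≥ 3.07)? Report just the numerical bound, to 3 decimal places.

With mean and variance of each term known, Chebyshev's inequality bounds the deviation of the sum (or sample mean).
Var(X̄) = Var(X_i)/n = 140/1044 = 0.1341.
Chebyshev: Pr(|X̄ − 20.1| ≥ 3.07) ≤ Var(X̄)/(3.07)² = 140/(1044·3.07²) = 0.0142.

0.014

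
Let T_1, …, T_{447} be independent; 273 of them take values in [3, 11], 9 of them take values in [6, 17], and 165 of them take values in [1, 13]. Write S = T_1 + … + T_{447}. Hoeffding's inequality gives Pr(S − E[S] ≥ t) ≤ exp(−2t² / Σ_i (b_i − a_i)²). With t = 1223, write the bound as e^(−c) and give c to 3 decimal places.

70.685

Σ(b_i − a_i)² = 273·8² + 9·11² + 165·12² = 42321.
c = 2t² / 42321 = 2·1223² / 42321 = 70.6850.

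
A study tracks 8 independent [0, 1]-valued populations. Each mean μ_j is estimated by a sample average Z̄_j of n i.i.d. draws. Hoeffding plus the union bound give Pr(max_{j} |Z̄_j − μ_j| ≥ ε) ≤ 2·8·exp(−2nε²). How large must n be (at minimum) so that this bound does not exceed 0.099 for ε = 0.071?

505

Need 2·8·exp(−2nε²) ≤ 0.099, i.e. exp(−2nε²) ≤ 0.099/16.
So 2nε² ≥ ln(16/0.099) = 5.085224.
Hence n ≥ 5.085224/(2·0.071²) = 504.386.
The smallest integer n is 505.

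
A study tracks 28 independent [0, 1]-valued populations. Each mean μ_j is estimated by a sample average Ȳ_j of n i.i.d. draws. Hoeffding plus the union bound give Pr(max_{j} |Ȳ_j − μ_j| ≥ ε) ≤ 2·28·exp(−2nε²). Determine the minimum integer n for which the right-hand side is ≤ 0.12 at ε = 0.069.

646

Need 2·28·exp(−2nε²) ≤ 0.12, i.e. exp(−2nε²) ≤ 0.12/56.
So 2nε² ≥ ln(56/0.12) = 6.145615.
Hence n ≥ 6.145615/(2·0.069²) = 645.412.
The smallest integer n is 646.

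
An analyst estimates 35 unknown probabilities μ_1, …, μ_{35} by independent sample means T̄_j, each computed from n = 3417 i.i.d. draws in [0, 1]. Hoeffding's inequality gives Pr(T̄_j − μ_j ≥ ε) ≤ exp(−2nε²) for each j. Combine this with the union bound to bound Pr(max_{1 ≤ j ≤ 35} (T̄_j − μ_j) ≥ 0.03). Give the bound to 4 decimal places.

0.0746

Per-experiment Hoeffding bound: exp(−2·3417·0.03²) = exp(−6.15060) = 0.0021322.
Union bound over 35 events: 35·0.0021322 = 0.07463.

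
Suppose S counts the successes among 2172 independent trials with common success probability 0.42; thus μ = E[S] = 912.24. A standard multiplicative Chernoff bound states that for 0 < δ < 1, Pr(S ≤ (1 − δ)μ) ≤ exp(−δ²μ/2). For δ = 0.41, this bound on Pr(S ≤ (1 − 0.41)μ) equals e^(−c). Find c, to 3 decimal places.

76.674

c = δ²μ/2 = 0.41²·912.24/2 = 76.6738.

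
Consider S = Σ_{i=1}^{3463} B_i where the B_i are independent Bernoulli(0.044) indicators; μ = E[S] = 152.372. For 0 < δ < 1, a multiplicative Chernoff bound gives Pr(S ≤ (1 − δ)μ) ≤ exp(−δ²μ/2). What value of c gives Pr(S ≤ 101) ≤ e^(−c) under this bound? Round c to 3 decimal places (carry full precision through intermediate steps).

Write 101 = (1 − δ)μ, so δ = 1 − 101/152.372 = 0.3371486…
Then the exponent is δ²μ/2 = (μ − 101)²/(2μ) = 8.659998.

8.660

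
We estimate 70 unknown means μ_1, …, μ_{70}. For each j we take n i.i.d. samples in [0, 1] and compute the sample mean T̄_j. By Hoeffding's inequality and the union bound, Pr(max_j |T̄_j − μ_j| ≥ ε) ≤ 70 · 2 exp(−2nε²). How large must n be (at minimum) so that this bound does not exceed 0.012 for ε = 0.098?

Need 2·70·exp(−2nε²) ≤ 0.012, i.e. exp(−2nε²) ≤ 0.012/140.
So 2nε² ≥ ln(140/0.012) = 9.364491.
Hence n ≥ 9.364491/(2·0.098²) = 487.531.
The smallest integer n is 488.

488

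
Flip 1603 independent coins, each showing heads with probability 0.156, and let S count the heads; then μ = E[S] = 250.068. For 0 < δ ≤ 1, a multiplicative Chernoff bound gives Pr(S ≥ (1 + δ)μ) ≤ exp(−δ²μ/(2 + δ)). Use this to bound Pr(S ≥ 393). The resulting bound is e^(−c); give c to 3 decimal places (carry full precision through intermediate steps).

Write 393 = (1 + δ)μ, so δ = 393/250.068 − 1 = 0.5715725…
Then the exponent is δ²μ/(2 + δ) = (393 − μ)² / (μ·(2 + δ)) = 31.768890.

31.769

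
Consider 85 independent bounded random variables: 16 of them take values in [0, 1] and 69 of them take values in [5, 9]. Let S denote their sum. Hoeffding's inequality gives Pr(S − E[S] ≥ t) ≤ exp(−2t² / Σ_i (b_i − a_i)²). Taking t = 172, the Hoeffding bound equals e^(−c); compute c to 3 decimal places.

Σ(b_i − a_i)² = 16·1² + 69·4² = 1120.
c = 2t² / 1120 = 2·172² / 1120 = 52.8286.

52.829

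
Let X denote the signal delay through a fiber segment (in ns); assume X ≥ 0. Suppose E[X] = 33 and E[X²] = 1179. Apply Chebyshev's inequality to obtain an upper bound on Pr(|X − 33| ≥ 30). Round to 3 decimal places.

Var(X) = E[X²] − (E[X])² = 1179 − 1089 = 90.
Chebyshev's inequality: Pr(|X − μ| ≥ t) ≤ Var(X)/t² = 90/900 = 0.1000.

0.100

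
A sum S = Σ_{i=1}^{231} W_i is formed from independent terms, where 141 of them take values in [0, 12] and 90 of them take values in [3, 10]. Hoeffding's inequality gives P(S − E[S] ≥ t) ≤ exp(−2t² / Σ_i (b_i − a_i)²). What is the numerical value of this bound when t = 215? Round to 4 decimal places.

Σ(b_i − a_i)² = 141·12² + 90·7² = 24714.
Exponent = 2·215² / 24714 = 3.74079.
Bound = exp(−3.74079) = 0.02374.

0.0237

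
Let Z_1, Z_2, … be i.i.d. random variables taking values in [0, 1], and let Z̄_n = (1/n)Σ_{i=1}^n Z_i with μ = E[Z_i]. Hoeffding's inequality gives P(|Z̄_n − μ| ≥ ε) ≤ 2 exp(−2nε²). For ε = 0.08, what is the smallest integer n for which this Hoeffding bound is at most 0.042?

Require 2·exp(−2nε²) ≤ 0.042, i.e. 2nε² ≥ ln(2/0.042) = 3.863233.
So n ≥ 3.863233 / (2·0.08²) = 301.815.
The smallest integer n is 302.

302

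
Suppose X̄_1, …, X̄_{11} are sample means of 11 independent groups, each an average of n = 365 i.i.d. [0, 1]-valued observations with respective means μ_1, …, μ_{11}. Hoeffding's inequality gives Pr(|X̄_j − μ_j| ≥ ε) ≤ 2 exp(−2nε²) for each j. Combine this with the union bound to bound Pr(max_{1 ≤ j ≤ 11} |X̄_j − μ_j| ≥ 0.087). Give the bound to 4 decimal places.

0.0877

Per-experiment Hoeffding bound: 2·exp(−2·365·0.087²) = 2·exp(−5.52537) = 0.0079688.
Union bound over 11 events: 11·0.0079688 = 0.08766.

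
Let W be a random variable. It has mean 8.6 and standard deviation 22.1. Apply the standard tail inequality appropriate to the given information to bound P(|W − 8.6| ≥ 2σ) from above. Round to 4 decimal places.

0.2500

Mean and variance are known, so Chebyshev's inequality applies.
Chebyshev: P(|W − μ| ≥ t) ≤ Var(W)/t².
Var(W) = σ² = 22.1² = 488.41.
t = 2·22.1 = 44.2.
Bound = 488.41 / 1953.64 = 0.2500.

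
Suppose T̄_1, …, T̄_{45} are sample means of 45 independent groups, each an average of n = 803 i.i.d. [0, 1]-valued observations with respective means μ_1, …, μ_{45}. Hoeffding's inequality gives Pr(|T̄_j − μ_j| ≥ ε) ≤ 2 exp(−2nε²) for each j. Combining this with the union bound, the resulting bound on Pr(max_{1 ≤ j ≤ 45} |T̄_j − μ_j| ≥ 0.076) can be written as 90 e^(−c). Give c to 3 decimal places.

9.276

Union bound over the 45 events: Pr(max_{1 ≤ j ≤ 45} |T̄_j − μ_j| ≥ 0.076) ≤ 45·2·exp(−2nε²) = 90 exp(−2·803·0.076²).
So c = 2·803·0.076² = 9.2763.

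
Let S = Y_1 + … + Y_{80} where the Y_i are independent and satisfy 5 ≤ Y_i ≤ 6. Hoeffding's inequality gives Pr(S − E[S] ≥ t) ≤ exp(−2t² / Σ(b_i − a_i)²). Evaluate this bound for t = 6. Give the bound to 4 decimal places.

0.4066

Σ(b_i − a_i)² = 80·(1)² = 80.
Exponent = 2·6²/80 = 0.9000.
Bound = exp(−0.9000) = 0.40657.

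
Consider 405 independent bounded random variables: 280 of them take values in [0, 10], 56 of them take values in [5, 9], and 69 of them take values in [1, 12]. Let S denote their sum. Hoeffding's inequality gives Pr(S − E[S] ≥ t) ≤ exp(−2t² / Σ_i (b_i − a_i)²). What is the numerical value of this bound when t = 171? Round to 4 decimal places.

Σ(b_i − a_i)² = 280·10² + 56·4² + 69·11² = 37245.
Exponent = 2·171² / 37245 = 1.57020.
Bound = exp(−1.57020) = 0.20800.

0.2080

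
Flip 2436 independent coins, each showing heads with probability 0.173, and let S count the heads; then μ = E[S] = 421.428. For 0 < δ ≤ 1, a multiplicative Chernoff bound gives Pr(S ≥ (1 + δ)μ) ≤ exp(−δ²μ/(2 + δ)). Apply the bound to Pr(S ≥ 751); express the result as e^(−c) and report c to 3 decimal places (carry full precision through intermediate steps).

Write 751 = (1 + δ)μ, so δ = 751/421.428 − 1 = 0.7820363…
Then the exponent is δ²μ/(2 + δ) = (751 − μ)² / (μ·(2 + δ)) = 92.643389.

92.643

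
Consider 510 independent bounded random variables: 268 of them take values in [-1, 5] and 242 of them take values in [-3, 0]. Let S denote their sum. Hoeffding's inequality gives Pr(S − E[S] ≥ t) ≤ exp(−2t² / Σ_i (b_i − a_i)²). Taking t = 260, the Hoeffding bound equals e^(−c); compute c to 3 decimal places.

11.432

Σ(b_i − a_i)² = 268·6² + 242·3² = 11826.
c = 2t² / 11826 = 2·260² / 11826 = 11.4324.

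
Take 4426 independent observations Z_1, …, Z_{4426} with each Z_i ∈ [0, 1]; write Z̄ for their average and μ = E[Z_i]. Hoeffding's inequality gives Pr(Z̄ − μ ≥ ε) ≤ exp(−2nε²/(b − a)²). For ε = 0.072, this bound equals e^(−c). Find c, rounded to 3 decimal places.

45.889

c = 2nε²/(b − a)² = 2·4426·0.072² / 1² = 45.8888.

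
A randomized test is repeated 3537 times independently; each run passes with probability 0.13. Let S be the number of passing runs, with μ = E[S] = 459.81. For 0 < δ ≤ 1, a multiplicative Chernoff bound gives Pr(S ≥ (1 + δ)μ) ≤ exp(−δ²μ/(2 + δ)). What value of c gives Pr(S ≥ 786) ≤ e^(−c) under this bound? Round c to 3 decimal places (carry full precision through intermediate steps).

Write 786 = (1 + δ)μ, so δ = 786/459.81 − 1 = 0.7094017…
Then the exponent is δ²μ/(2 + δ) = (786 − μ)² / (μ·(2 + δ)) = 85.406215.

85.406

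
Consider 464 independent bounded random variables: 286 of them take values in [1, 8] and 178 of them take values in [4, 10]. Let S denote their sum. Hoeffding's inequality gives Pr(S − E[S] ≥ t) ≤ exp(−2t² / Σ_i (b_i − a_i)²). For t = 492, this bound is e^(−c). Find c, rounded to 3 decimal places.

23.706

Σ(b_i − a_i)² = 286·7² + 178·6² = 20422.
c = 2t² / 20422 = 2·492² / 20422 = 23.7062.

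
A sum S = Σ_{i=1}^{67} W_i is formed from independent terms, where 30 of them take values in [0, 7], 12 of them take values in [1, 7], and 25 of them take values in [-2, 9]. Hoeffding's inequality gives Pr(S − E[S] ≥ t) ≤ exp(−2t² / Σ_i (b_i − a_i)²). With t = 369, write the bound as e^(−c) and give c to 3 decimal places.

55.271

Σ(b_i − a_i)² = 30·7² + 12·6² + 25·11² = 4927.
c = 2t² / 4927 = 2·369² / 4927 = 55.2714.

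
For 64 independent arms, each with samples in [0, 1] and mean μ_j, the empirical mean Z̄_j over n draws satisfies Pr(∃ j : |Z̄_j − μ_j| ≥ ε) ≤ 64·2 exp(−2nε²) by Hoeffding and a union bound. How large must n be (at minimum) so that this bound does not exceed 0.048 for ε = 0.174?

131

Need 2·64·exp(−2nε²) ≤ 0.048, i.e. exp(−2nε²) ≤ 0.048/128.
So 2nε² ≥ ln(128/0.048) = 7.888585.
Hence n ≥ 7.888585/(2·0.174²) = 130.278.
The smallest integer n is 131.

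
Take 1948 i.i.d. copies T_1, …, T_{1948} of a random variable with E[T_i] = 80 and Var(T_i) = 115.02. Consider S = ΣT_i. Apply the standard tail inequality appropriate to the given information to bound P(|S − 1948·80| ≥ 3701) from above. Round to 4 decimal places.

0.0164

With mean and variance of each term known, Chebyshev's inequality bounds the deviation of the sum (or sample mean).
Var(S) = n·Var(T_i) = 1948·115.02 = 224058.96.
Chebyshev: P(|S − 1948·80| ≥ 3701) ≤ Var(S)/3701² = 224058.96/13697401 = 0.0164.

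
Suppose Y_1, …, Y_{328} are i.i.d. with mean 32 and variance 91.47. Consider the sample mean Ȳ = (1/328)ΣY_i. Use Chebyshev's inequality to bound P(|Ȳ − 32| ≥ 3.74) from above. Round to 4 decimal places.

Var(Ȳ) = Var(Y_i)/n = 91.47/328 = 0.27887.
Chebyshev: P(|Ȳ − 32| ≥ 3.74) ≤ Var(Ȳ)/(3.74)² = 91.47/(328·3.74²) = 0.0199.

0.0199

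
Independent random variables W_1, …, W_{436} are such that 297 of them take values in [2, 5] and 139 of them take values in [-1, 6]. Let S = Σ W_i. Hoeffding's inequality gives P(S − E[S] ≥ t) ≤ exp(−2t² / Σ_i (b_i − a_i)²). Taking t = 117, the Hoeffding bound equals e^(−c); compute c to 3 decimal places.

2.887

Σ(b_i − a_i)² = 297·3² + 139·7² = 9484.
c = 2t² / 9484 = 2·117² / 9484 = 2.8868.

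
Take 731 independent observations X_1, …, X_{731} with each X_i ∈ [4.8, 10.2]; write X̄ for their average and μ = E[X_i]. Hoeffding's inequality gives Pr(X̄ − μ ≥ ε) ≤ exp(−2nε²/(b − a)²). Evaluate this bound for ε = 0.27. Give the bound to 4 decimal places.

Exponent: 2nε²/(b − a)² = 2·731·0.27² / 5.4² = 3.65500.
Bound = exp(−3.65500) = 0.02586.

0.0259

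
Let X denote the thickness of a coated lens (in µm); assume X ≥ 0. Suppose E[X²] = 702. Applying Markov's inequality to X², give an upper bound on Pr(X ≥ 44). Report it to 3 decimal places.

Since X ≥ 0, the event {X ≥ 44} is the same as {X² ≥ 1936}.
Markov's inequality applied to X² gives Pr(X² ≥ 1936) ≤ E[X²]/1936 = 702/1936 = 0.3626.

0.363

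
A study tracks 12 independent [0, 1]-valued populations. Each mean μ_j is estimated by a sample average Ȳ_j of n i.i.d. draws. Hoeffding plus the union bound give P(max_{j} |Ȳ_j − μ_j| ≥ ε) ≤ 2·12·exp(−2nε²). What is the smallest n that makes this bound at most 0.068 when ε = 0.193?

Need 2·12·exp(−2nε²) ≤ 0.068, i.e. exp(−2nε²) ≤ 0.068/24.
So 2nε² ≥ ln(24/0.068) = 5.866301.
Hence n ≥ 5.866301/(2·0.193²) = 78.744.
The smallest integer n is 79.

79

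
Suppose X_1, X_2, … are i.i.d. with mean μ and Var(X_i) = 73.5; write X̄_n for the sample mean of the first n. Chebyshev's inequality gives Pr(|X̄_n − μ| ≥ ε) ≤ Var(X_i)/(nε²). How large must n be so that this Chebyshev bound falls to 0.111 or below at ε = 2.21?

136

Require 73.5/(n·2.21²) ≤ 0.111, i.e. n ≥ 73.5/(0.111·2.21²) = 135.575.
The smallest integer n is 136.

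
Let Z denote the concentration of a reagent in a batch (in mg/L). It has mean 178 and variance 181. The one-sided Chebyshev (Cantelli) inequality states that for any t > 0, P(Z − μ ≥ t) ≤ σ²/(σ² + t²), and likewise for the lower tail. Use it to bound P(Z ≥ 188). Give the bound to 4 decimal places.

Here σ² = 181 and t = 10, so σ² + t² = 281.
Cantelli's bound: 181/281 = 0.6441.

0.6441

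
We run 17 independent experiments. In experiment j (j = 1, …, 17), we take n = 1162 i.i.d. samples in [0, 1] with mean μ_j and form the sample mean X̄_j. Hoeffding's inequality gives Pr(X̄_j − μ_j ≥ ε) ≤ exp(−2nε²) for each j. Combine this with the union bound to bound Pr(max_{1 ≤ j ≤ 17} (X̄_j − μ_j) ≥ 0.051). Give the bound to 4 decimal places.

Per-experiment Hoeffding bound: exp(−2·1162·0.051²) = exp(−6.04472) = 0.0023703.
Union bound over 17 events: 17·0.0023703 = 0.04030.

0.0403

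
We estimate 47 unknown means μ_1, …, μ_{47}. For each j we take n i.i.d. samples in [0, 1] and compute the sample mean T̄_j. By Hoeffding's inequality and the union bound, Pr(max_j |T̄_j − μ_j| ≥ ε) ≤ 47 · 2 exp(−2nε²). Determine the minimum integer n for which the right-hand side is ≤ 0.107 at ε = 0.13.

201

Need 2·47·exp(−2nε²) ≤ 0.107, i.e. exp(−2nε²) ≤ 0.107/94.
So 2nε² ≥ ln(94/0.107) = 6.778221.
Hence n ≥ 6.778221/(2·0.13²) = 200.539.
The smallest integer n is 201.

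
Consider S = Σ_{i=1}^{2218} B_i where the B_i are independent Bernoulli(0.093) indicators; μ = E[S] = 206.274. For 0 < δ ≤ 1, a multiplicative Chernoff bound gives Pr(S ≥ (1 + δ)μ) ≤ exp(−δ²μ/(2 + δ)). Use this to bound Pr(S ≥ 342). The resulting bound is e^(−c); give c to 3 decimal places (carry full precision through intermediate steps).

Write 342 = (1 + δ)μ, so δ = 342/206.274 − 1 = 0.6579889…
Then the exponent is δ²μ/(2 + δ) = (342 − μ)² / (μ·(2 + δ)) = 33.599162.

33.599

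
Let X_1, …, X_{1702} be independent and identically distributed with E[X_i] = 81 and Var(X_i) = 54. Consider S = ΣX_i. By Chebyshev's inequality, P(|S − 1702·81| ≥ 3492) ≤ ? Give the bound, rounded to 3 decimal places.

0.008

Var(S) = n·Var(X_i) = 1702·54 = 91908.
Chebyshev: P(|S − 1702·81| ≥ 3492) ≤ Var(S)/3492² = 91908/12194064 = 0.0075.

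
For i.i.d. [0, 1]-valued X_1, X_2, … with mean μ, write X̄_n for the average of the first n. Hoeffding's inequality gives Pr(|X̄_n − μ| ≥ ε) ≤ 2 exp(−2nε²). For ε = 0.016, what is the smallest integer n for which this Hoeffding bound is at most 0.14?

Require 2·exp(−2nε²) ≤ 0.14, i.e. 2nε² ≥ ln(2/0.14) = 2.659260.
So n ≥ 2.659260 / (2·0.016²) = 5193.867.
The smallest integer n is 5194.

5194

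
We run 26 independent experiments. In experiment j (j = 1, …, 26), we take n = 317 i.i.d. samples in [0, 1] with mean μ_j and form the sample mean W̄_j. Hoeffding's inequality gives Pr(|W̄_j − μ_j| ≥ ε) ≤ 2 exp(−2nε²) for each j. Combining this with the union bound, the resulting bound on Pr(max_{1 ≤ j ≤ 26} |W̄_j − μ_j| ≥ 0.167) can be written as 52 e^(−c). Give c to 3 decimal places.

17.682

Union bound over the 26 events: Pr(max_{1 ≤ j ≤ 26} |W̄_j − μ_j| ≥ 0.167) ≤ 26·2·exp(−2nε²) = 52 exp(−2·317·0.167²).
So c = 2·317·0.167² = 17.6816.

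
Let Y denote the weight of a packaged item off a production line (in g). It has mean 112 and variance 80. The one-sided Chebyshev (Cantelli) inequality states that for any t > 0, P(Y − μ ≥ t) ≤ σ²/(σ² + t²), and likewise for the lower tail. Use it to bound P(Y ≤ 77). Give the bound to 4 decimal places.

Here σ² = 80 and t = 35, so σ² + t² = 1305.
Cantelli's bound: 80/1305 = 0.0613.

0.0613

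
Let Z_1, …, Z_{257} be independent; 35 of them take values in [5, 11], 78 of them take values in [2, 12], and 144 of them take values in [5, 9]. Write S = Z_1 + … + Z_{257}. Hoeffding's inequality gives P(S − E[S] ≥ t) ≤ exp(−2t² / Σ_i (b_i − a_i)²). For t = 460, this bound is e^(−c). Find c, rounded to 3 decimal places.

Σ(b_i − a_i)² = 35·6² + 78·10² + 144·4² = 11364.
c = 2t² / 11364 = 2·460² / 11364 = 37.2404.

37.240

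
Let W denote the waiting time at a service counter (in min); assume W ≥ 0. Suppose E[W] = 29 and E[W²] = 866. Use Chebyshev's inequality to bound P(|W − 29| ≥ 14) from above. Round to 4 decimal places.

0.1276

Var(W) = E[W²] − (E[W])² = 866 − 841 = 25.
Chebyshev's inequality: P(|W − μ| ≥ t) ≤ Var(W)/t² = 25/196 = 0.1276.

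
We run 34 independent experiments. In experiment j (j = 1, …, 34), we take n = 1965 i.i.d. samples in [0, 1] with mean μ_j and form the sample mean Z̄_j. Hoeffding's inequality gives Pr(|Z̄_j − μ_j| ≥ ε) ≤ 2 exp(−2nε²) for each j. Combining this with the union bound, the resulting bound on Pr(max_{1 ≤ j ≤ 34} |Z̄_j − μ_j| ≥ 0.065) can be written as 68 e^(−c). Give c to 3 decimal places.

Union bound over the 34 events: Pr(max_{1 ≤ j ≤ 34} |Z̄_j − μ_j| ≥ 0.065) ≤ 34·2·exp(−2nε²) = 68 exp(−2·1965·0.065²).
So c = 2·1965·0.065² = 16.6043.

16.604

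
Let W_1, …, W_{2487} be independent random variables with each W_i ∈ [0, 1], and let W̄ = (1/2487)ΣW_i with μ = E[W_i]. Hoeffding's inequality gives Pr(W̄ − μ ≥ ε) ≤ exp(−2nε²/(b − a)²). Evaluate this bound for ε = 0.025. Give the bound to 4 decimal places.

Exponent: 2nε²/(b − a)² = 2·2487·0.025² / 1² = 3.10875.
Bound = exp(−3.10875) = 0.04466.

0.0447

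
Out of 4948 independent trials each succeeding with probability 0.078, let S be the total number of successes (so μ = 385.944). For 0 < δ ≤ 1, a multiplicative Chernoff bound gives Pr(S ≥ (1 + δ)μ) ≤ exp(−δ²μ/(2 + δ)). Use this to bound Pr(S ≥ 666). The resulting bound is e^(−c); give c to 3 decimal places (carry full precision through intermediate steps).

74.558

Write 666 = (1 + δ)μ, so δ = 666/385.944 − 1 = 0.725639…
Then the exponent is δ²μ/(2 + δ) = (666 − μ)² / (μ·(2 + δ)) = 74.558497.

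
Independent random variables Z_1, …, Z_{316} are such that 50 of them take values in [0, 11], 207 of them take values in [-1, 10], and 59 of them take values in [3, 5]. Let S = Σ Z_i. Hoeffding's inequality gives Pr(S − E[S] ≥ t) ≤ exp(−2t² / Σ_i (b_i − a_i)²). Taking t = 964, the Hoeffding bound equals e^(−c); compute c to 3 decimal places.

Σ(b_i − a_i)² = 50·11² + 207·11² + 59·2² = 31333.
c = 2t² / 31333 = 2·964² / 31333 = 59.3174.

59.317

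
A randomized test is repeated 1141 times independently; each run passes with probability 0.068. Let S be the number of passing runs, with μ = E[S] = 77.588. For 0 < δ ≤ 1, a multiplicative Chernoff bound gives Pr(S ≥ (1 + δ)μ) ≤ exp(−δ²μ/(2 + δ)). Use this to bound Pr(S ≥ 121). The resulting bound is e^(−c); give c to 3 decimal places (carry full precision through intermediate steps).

Write 121 = (1 + δ)μ, so δ = 121/77.588 − 1 = 0.5595195…
Then the exponent is δ²μ/(2 + δ) = (121 − μ)² / (μ·(2 + δ)) = 9.490008.

9.490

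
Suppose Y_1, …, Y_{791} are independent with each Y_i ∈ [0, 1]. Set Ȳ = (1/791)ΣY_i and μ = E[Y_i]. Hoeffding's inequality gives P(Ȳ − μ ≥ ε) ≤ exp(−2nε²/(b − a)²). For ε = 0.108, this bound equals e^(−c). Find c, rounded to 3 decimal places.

c = 2nε²/(b − a)² = 2·791·0.108² / 1² = 18.4524.

18.452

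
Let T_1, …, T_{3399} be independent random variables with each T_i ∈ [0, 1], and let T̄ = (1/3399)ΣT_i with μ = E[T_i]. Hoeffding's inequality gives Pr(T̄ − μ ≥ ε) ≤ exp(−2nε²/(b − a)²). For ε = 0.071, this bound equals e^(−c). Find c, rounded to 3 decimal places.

34.269

c = 2nε²/(b − a)² = 2·3399·0.071² / 1² = 34.2687.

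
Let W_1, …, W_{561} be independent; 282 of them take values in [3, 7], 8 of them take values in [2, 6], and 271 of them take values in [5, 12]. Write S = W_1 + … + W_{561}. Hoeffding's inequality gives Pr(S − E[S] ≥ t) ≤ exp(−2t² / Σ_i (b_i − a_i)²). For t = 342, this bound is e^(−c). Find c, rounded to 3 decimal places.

13.055

Σ(b_i − a_i)² = 282·4² + 8·4² + 271·7² = 17919.
c = 2t² / 17919 = 2·342² / 17919 = 13.0547.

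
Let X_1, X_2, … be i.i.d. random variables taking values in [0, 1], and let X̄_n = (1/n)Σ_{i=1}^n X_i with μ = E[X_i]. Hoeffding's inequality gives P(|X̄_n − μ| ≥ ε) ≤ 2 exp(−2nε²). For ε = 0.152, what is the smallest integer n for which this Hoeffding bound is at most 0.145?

57

Require 2·exp(−2nε²) ≤ 0.145, i.e. 2nε² ≥ ln(2/0.145) = 2.624169.
So n ≥ 2.624169 / (2·0.152²) = 56.790.
The smallest integer n is 57.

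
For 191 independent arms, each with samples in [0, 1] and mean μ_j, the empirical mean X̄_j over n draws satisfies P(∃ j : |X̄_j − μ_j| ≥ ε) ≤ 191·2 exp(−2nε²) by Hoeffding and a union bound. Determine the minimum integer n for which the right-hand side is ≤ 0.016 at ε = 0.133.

Need 2·191·exp(−2nε²) ≤ 0.016, i.e. exp(−2nε²) ≤ 0.016/382.
So 2nε² ≥ ln(382/0.016) = 10.080587.
Hence n ≥ 10.080587/(2·0.133²) = 284.939.
The smallest integer n is 285.

285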